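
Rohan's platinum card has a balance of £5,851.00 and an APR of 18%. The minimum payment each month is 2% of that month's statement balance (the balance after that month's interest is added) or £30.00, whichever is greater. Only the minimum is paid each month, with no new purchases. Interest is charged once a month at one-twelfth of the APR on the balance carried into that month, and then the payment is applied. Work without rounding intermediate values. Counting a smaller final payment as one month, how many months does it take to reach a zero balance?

Monthly rate r = 18%/12 = 1.5% = 0.015.
While 2% of the post-interest balance exceeds £30.00, each month B ← (B·(1+r))·(1 − 0.02), i.e. B shrinks by the factor (1+r)·0.98 = 0.9947.
This holds for months 1–259. Entering month 260 the balance is £1,477.37; 2% of the post-interest balance is now below £30.00, so the flat £30.00 minimum applies from here.
From month 260 a fixed £30.00 at rate r clears £1,477.37 in 91 more payments. Total: 259 + 91 = 350 months.

350 months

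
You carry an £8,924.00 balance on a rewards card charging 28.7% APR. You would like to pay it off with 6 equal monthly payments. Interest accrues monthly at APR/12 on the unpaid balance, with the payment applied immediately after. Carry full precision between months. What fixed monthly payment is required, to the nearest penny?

£1,614.29

Monthly rate r = 28.7%/12 = 2.39167% = 0.0239167.
Level-payment amortization: P = B₀·r / (1 − (1+r)^(−n)) = 8924.00·0.0239167 / (1 − 1.02392^(−6)).
Denominator 1 − (1+r)^(−6) = 0.132214625.
P = 213.432 / 0.132214625 ≈ 1614.29.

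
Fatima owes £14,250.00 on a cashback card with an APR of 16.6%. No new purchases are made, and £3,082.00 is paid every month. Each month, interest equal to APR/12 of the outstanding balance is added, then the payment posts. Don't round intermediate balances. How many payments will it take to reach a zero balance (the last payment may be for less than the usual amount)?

5 payments

Monthly rate r = 16.6%/12 = 1.38333% = 0.0138333.
Recurrence: B ← B·(1+r) − £3,082.00.
Month 1: interest £197.13; balance after payment £11,365.12.
Month 2: interest £157.22; balance after payment £8,440.34.
Month 3: interest £116.76; balance after payment £5,475.10.
Month 4: interest £75.74; balance after payment £2,468.84.
Month 5: interest £34.15; balance after payment £0.00.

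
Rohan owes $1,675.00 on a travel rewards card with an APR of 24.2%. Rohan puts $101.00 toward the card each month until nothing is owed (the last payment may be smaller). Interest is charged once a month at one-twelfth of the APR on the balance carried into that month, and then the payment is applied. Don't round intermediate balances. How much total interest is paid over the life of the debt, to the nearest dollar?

Monthly rate r = 24.2%/12 = 2.01667% = 0.0201667.
Payoff takes n = ⌈−ln(1 − rB₀/P)/ln(1+r)⌉ = ⌈20.392⌉ = 21 payments; the last is $39.78.
Total paid = 20·$101.00 + $39.78 = $2,059.78.
Total interest = total paid − principal = $2,059.78 − $1,675.00 = $384.78.

$385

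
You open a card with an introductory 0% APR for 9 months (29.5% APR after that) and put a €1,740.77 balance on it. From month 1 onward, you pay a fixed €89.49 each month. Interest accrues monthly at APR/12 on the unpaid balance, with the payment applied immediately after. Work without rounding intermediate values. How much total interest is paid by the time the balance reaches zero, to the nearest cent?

Promo months 1–9 at r₀ = 0%/12 = 0; months 10+ at r₁ = 29.5%/12 = 0.0245833.
After month 9 (no interest yet): B = €1,740.77 − 9·€89.49 = €935.36.
Then at r₁ with €89.49/mo: n₂ = −ln(1 − r₁·B/P)/ln(1+r₁) ≈ 12.23 → 13 more payments.
Total paid = 21·€89.49 + €20.67 = €1,899.96; interest = €1,899.96 − €1,740.77 = €159.19.

€159.19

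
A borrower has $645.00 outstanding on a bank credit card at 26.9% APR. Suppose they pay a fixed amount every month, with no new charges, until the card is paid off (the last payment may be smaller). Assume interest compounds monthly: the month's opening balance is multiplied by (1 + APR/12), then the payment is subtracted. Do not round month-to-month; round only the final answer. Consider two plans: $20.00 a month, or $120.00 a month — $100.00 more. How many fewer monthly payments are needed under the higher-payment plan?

Monthly rate r = 26.9%/12 = 2.24167% = 0.0224167.
At $20.00/mo: n = ⌈−ln(1 − rB₀/P)/ln(1+r)⌉ = 58 payments (last $17.95); total interest = total paid − $645.00 = $512.95.
At $120.00/mo: 6 payments (last $95.19); total interest $50.19.
Payments saved = 58 − 6 = 52.

52 fewer payments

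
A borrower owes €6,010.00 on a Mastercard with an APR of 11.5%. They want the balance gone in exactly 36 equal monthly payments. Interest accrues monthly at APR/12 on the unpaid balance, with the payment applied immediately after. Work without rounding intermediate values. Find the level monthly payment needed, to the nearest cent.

Monthly rate r = 11.5%/12 = 0.958333% = 0.00958333.
Level-payment amortization: P = B₀·r / (1 − (1+r)^(−n)) = 6010.00·0.00958333 / (1 − 1.00958^(−36)).
Denominator 1 − (1+r)^(−36) = 0.29061534.
P = 57.5958 / 0.29061534 ≈ 198.19.

€198.19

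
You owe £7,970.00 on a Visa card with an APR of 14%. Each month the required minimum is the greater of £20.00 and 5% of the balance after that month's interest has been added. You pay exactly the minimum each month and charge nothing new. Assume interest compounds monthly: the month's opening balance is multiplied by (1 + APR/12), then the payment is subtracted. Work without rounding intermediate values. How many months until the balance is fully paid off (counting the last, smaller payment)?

Monthly rate r = 14%/12 = 1.16667% = 0.0116667.
While 5% of the post-interest balance exceeds £20.00, each month B ← (B·(1+r))·(1 − 0.05), i.e. B shrinks by the factor (1+r)·0.95 = 0.96108.
This holds for months 1–76. Entering month 77 the balance is £390.21; 5% of the post-interest balance is now below £20.00, so the flat £20.00 minimum applies from here.
From month 77 a fixed £20.00 at rate r clears £390.21 in 23 more payments. Total: 76 + 23 = 99 months.

99 months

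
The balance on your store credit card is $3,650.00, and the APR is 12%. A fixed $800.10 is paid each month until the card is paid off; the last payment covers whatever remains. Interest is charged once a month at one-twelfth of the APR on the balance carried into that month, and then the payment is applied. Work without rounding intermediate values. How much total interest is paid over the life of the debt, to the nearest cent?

Monthly rate r = 12%/12 = 1% = 0.01.
Payoff takes n = ⌈−ln(1 − rB₀/P)/ln(1+r)⌉ = ⌈4.693⌉ = 5 payments; the last is $554.97.
Total paid = 4·$800.10 + $554.97 = $3,755.37.
Total interest = total paid − principal = $3,755.37 − $3,650.00 = $105.37.

$105.37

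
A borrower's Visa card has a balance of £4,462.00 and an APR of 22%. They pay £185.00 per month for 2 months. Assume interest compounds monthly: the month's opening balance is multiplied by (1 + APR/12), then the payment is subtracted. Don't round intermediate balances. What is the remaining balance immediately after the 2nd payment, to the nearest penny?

Monthly rate r = 22%/12 = 1.83333% = 0.0183333.
Each month: B ← B·(1+r) − £185.00.
Month 1: interest £81.80; balance after payment £4,358.80.
Month 2: interest £79.91; balance after payment £4,253.71.

£4,253.71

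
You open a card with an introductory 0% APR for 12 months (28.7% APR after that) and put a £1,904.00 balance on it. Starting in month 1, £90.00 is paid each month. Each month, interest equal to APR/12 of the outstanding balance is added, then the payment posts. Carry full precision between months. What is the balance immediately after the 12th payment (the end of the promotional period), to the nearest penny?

Promo months 1–12 at r₀ = 0%/12 = 0; months 13+ at r₁ = 28.7%/12 = 0.0239167.
After month 12 (no interest yet): B = £1,904.00 − 12·£90.00 = £824.00.

£824.00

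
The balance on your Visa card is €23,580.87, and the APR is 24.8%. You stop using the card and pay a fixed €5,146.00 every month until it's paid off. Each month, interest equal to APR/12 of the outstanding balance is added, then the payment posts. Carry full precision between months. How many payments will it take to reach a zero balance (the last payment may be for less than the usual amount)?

5 payments

Monthly rate r = 24.8%/12 = 2.06667% = 0.0206667.
Recurrence: B ← B·(1+r) − €5,146.00.
Month 1: interest €487.34; balance after payment €18,922.21.
Month 2: interest €391.06; balance after payment €14,167.27.
Month 3: interest €292.79; balance after payment €9,314.06.
Month 4: interest €192.49; balance after payment €4,360.55.
Month 5: interest €90.12; balance after payment €0.00.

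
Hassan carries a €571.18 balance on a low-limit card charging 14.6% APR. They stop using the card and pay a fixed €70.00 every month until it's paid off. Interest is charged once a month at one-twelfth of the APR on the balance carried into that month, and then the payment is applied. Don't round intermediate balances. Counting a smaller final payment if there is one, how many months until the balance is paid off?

9 months

Monthly rate r = 14.6%/12 = 1.21667% = 0.0121667.
Recurrence: B ← B·(1+r) − €70.00.
Month 1: interest €6.95; balance after payment €508.13.
Month 2: interest €6.18; balance after payment €444.31.
Closed form: n = −ln(1 − rB₀/P)/ln(1+r) = −ln(0.90072)/ln(1.01217) ≈ 8.646, so the balance reaches zero during payment 9.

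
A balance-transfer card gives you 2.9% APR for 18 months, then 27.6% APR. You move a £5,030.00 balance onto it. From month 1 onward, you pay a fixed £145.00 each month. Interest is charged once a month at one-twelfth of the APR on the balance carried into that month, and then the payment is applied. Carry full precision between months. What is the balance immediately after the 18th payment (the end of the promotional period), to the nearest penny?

£2,589.05

Promo months 1–18 at r₀ = 2.9%/12 = 0.00241667; months 19+ at r₁ = 27.6%/12 = 0.023.
After month 18: iterate B ← B·(1+r₀) − £145.00 for 18 months → £2,589.05.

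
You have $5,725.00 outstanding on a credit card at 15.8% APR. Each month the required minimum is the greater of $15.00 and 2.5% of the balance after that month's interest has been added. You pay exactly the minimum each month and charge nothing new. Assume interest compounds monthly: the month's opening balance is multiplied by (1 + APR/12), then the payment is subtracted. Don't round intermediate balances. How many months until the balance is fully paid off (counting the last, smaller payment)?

Monthly rate r = 15.8%/12 = 1.31667% = 0.0131667.
While 2.5% of the post-interest balance exceeds $15.00, each month B ← (B·(1+r))·(1 − 0.025), i.e. B shrinks by the factor (1+r)·0.975 = 0.98784.
This holds for months 1–186. Entering month 187 the balance is $587.87; 2.5% of the post-interest balance is now below $15.00, so the flat $15.00 minimum applies from here.
From month 187 a fixed $15.00 at rate r clears $587.87 in 56 more payments. Total: 186 + 56 = 242 months.

242 months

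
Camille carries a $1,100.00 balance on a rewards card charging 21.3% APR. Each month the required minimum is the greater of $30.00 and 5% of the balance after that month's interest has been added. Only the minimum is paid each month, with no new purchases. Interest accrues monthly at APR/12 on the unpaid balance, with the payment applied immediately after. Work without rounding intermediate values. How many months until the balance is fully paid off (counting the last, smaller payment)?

Monthly rate r = 21.3%/12 = 1.775% = 0.01775.
While 5% of the post-interest balance exceeds $30.00, each month B ← (B·(1+r))·(1 − 0.05), i.e. B shrinks by the factor (1+r)·0.95 = 0.96686.
This holds for months 1–19. Entering month 20 the balance is $579.86; 5% of the post-interest balance is now below $30.00, so the flat $30.00 minimum applies from here.
From month 20 a fixed $30.00 at rate r clears $579.86 in 24 more payments. Total: 19 + 24 = 43 months.

43 months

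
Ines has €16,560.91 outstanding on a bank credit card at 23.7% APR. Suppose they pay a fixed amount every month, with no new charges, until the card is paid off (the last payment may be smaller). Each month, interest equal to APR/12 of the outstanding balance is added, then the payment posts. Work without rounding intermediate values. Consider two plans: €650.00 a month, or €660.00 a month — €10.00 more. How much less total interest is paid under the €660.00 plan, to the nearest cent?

€157.33

Monthly rate r = 23.7%/12 = 1.975% = 0.01975.
At €650.00/mo: n = ⌈−ln(1 − rB₀/P)/ln(1+r)⌉ = 36 payments (last €501.28); total interest = total paid − €16,560.91 = €6,690.37.
At €660.00/mo: 35 payments (last €653.95); total interest €6,533.04.
Interest saved = €6,690.37 − €6,533.04 = €157.33.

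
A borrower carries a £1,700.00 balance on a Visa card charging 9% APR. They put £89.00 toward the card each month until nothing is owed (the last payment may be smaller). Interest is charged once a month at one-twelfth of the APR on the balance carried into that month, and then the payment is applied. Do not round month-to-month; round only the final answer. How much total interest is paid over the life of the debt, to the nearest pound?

Monthly rate r = 9%/12 = 0.75% = 0.0075.
Payoff takes n = ⌈−ln(1 − rB₀/P)/ln(1+r)⌉ = ⌈20.693⌉ = 21 payments; the last is £61.75.
Total paid = 20·£89.00 + £61.75 = £1,841.75.
Total interest = total paid − principal = £1,841.75 − £1,700.00 = £141.75.

£142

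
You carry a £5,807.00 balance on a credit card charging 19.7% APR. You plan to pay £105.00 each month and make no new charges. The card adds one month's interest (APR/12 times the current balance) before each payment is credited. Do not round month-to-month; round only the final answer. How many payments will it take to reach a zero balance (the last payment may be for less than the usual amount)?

147 months

Monthly rate r = 19.7%/12 = 1.64167% = 0.0164167.
Recurrence: B ← B·(1+r) − £105.00.
Month 1: interest £95.33; balance after payment £5,797.33.
Month 2: interest £95.17; balance after payment £5,787.50.
Closed form: n = −ln(1 − rB₀/P)/ln(1+r) = −ln(0.09208)/ln(1.01642) ≈ 146.474, so the balance reaches zero during payment 147.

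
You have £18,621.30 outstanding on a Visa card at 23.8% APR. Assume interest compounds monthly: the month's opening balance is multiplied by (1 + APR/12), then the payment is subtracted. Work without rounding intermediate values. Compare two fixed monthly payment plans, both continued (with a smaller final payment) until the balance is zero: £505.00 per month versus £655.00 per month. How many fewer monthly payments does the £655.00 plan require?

24 fewer payments

Monthly rate r = 23.8%/12 = 1.98333% = 0.0198333.
At £505.00/mo: n = ⌈−ln(1 − rB₀/P)/ln(1+r)⌉ = 67 payments (last £465.50); total interest = total paid − £18,621.30 = £15,174.20.
At £655.00/mo: 43 payments (last £165.45); total interest £9,054.15.
Payments saved = 67 − 43 = 24.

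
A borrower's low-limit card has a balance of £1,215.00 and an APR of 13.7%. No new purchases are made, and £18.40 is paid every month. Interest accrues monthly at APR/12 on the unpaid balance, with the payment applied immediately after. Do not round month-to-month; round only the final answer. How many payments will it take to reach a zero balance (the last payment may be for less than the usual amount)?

124 months

Monthly rate r = 13.7%/12 = 1.14167% = 0.0114167.
Recurrence: B ← B·(1+r) − £18.40.
Month 1: interest £13.87; balance after payment £1,210.47.
Month 2: interest £13.82; balance after payment £1,205.89.
Closed form: n = −ln(1 − rB₀/P)/ln(1+r) = −ln(0.24613)/ln(1.01142) ≈ 123.494, so the balance reaches zero during payment 124.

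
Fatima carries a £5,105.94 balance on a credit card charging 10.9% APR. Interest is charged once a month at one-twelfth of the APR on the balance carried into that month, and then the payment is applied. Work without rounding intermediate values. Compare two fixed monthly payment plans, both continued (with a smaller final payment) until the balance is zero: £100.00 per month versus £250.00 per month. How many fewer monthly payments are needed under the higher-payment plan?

Monthly rate r = 10.9%/12 = 0.908333% = 0.00908333.
At £100.00/mo: n = ⌈−ln(1 − rB₀/P)/ln(1+r)⌉ = 69 payments (last £92.38); total interest = total paid − £5,105.94 = £1,786.44.
At £250.00/mo: 23 payments (last £173.57); total interest £567.63.
Payments saved = 69 − 23 = 46.

46 fewer payments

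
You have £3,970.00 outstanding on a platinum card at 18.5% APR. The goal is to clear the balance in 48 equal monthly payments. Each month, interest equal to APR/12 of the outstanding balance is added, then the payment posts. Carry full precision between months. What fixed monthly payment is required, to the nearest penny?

Monthly rate r = 18.5%/12 = 1.54167% = 0.0154167.
Level-payment amortization: P = B₀·r / (1 − (1+r)^(−n)) = 3970.00·0.0154167 / (1 − 1.01542^(−48)).
Denominator 1 − (1+r)^(−48) = 0.52018458.
P = 61.2042 / 0.52018458 ≈ 117.66.

£117.66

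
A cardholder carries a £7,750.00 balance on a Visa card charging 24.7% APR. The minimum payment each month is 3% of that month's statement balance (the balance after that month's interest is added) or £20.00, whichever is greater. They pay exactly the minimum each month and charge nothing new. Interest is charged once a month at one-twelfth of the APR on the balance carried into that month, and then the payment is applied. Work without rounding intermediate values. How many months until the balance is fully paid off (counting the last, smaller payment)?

301 months

Monthly rate r = 24.7%/12 = 2.05833% = 0.0205833.
While 3% of the post-interest balance exceeds £20.00, each month B ← (B·(1+r))·(1 − 0.03), i.e. B shrinks by the factor (1+r)·0.97 = 0.98997.
This holds for months 1–246. Entering month 247 the balance is £648.44; 3% of the post-interest balance is now below £20.00, so the flat £20.00 minimum applies from here.
From month 247 a fixed £20.00 at rate r clears £648.44 in 55 more payments. Total: 246 + 55 = 301 months.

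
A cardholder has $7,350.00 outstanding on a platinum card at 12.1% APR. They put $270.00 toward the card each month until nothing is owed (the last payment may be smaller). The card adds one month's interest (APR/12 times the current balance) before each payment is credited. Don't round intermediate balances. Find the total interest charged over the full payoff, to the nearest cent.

$1,285.47

Monthly rate r = 12.1%/12 = 1.00833% = 0.0100833.
Payoff takes n = ⌈−ln(1 − rB₀/P)/ln(1+r)⌉ = ⌈31.983⌉ = 32 payments; the last is $265.47.
Total paid = 31·$270.00 + $265.47 = $8,635.47.
Total interest = total paid − principal = $8,635.47 − $7,350.00 = $1,285.47.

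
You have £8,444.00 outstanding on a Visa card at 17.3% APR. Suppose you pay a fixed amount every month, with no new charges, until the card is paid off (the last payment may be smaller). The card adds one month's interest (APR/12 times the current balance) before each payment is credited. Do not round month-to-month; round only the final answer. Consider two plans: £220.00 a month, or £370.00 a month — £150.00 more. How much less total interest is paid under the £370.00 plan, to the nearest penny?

£2,073.46

Monthly rate r = 17.3%/12 = 1.44167% = 0.0144167.
At £220.00/mo: n = ⌈−ln(1 − rB₀/P)/ln(1+r)⌉ = 57 payments (last £67.71); total interest = total paid − £8,444.00 = £3,943.71.
At £370.00/mo: 28 payments (last £324.25); total interest £1,870.25.
Interest saved = £3,943.71 − £1,870.25 = £2,073.46.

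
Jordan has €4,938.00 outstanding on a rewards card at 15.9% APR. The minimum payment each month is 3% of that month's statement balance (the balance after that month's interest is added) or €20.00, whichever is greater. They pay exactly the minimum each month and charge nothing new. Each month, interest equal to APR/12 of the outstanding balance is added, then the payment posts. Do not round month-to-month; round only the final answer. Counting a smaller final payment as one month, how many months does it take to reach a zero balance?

Monthly rate r = 15.9%/12 = 1.325% = 0.01325.
While 3% of the post-interest balance exceeds €20.00, each month B ← (B·(1+r))·(1 − 0.03), i.e. B shrinks by the factor (1+r)·0.97 = 0.98285.
This holds for months 1–117. Entering month 118 the balance is €652.66; 3% of the post-interest balance is now below €20.00, so the flat €20.00 minimum applies from here.
From month 118 a fixed €20.00 at rate r clears €652.66 in 44 more payments. Total: 117 + 44 = 161 months.

161 months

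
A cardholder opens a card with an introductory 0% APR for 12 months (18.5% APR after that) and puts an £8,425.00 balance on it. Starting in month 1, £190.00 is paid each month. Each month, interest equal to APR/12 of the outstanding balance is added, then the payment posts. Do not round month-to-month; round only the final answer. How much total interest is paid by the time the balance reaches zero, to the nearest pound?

Promo months 1–12 at r₀ = 0%/12 = 0; months 13+ at r₁ = 18.5%/12 = 0.0154167.
After month 12 (no interest yet): B = £8,425.00 − 12·£190.00 = £6,145.00.
Then at r₁ with £190.00/mo: n₂ = −ln(1 − r₁·B/P)/ln(1+r₁) ≈ 45.12 → 46 more payments.
Total paid = 57·£190.00 + £23.87 = £10,853.87; interest = £10,853.87 − £8,425.00 = £2,428.87.

£2,429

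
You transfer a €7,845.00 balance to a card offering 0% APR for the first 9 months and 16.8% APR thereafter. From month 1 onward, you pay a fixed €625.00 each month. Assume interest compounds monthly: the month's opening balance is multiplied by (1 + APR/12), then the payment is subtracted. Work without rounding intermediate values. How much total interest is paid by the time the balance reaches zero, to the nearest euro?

€74

Promo months 1–9 at r₀ = 0%/12 = 0; months 10+ at r₁ = 16.8%/12 = 0.014.
After month 9 (no interest yet): B = €7,845.00 − 9·€625.00 = €2,220.00.
Then at r₁ with €625.00/mo: n₂ = −ln(1 − r₁·B/P)/ln(1+r₁) ≈ 3.67 → 4 more payments.
Total paid = 12·€625.00 + €418.96 = €7,918.96; interest = €7,918.96 − €7,845.00 = €73.96.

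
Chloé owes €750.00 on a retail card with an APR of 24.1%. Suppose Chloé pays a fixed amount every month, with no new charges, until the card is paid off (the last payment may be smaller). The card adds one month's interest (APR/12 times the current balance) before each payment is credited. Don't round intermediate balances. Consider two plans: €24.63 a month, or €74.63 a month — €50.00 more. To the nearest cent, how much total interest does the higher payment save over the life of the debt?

€325.07

Monthly rate r = 24.1%/12 = 2.00833% = 0.0200833.
At €24.63/mo: n = ⌈−ln(1 − rB₀/P)/ln(1+r)⌉ = 48 payments (last €13.72); total interest = total paid − €750.00 = €421.33.
At €74.63/mo: 12 payments (last €25.33); total interest €96.26.
Interest saved = €421.33 − €96.26 = €325.07.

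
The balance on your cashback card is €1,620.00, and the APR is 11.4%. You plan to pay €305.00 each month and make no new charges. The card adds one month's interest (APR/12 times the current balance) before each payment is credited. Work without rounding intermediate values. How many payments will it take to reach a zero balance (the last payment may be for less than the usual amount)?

6 months

Monthly rate r = 11.4%/12 = 0.95% = 0.0095.
Recurrence: B ← B·(1+r) − €305.00.
Month 1: interest €15.39; balance after payment €1,330.39.
Month 2: interest €12.64; balance after payment €1,038.03.
Month 3: interest €9.86; balance after payment €742.89.
Month 4: interest €7.06; balance after payment €444.95.
Month 5: interest €4.23; balance after payment €144.17.
Month 6: interest €1.37; balance after payment €0.00.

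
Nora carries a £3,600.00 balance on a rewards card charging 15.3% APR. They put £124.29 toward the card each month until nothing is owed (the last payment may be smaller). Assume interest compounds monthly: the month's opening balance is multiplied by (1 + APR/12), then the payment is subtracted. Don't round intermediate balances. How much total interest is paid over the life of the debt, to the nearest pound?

£922

Monthly rate r = 15.3%/12 = 1.275% = 0.01275.
Payoff takes n = ⌈−ln(1 − rB₀/P)/ln(1+r)⌉ = ⌈36.381⌉ = 37 payments; the last is £47.50.
Total paid = 36·£124.29 + £47.50 = £4,521.94.
Total interest = total paid − principal = £4,521.94 − £3,600.00 = £921.94.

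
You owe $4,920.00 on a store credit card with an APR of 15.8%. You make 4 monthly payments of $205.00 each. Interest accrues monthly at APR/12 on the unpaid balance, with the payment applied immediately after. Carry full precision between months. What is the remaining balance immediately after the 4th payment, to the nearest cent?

$4,347.95

Monthly rate r = 15.8%/12 = 1.31667% = 0.0131667.
Each month: B ← B·(1+r) − $205.00.
Month 1: interest $64.78; balance after payment $4,779.78.
Month 2: interest $62.93; balance after payment $4,637.71.
Month 3: interest $61.06; balance after payment $4,493.78.
Month 4: interest $59.17; balance after payment $4,347.95.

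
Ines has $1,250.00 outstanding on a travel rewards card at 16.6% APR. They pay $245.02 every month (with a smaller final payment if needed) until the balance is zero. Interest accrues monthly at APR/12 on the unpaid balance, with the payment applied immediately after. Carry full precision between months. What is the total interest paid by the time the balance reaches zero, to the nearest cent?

Monthly rate r = 16.6%/12 = 1.38333% = 0.0138333.
Payoff takes n = ⌈−ln(1 − rB₀/P)/ln(1+r)⌉ = ⌈5.327⌉ = 6 payments; the last is $80.52.
Total paid = 5·$245.02 + $80.52 = $1,305.62.
Total interest = total paid − principal = $1,305.62 − $1,250.00 = $55.62.

$55.62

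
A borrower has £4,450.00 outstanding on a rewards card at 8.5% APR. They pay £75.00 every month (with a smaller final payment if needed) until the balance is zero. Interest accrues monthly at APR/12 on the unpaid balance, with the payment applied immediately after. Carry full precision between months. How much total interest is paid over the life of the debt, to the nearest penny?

£1,343.24

Monthly rate r = 8.5%/12 = 0.708333% = 0.00708333.
Payoff takes n = ⌈−ln(1 − rB₀/P)/ln(1+r)⌉ = ⌈77.243⌉ = 78 payments; the last is £18.24.
Total paid = 77·£75.00 + £18.24 = £5,793.24.
Total interest = total paid − principal = £5,793.24 − £4,450.00 = £1,343.24.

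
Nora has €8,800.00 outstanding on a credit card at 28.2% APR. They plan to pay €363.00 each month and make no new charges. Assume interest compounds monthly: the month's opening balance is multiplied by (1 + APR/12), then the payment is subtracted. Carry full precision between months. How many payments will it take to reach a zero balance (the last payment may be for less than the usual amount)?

Monthly rate r = 28.2%/12 = 2.35% = 0.0235.
Recurrence: B ← B·(1+r) − €363.00.
Month 1: interest €206.80; balance after payment €8,643.80.
Month 2: interest €203.13; balance after payment €8,483.93.
Closed form: n = −ln(1 − rB₀/P)/ln(1+r) = −ln(0.4303)/ln(1.0235) ≈ 36.304, so the balance reaches zero during payment 37.

37 months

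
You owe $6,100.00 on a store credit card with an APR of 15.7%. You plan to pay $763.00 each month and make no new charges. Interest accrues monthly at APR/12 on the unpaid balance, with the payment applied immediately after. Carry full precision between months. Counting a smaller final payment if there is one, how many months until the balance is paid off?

Monthly rate r = 15.7%/12 = 1.30833% = 0.0130833.
Recurrence: B ← B·(1+r) − $763.00.
Month 1: interest $79.81; balance after payment $5,416.81.
Month 2: interest $70.87; balance after payment $4,724.68.
Closed form: n = −ln(1 − rB₀/P)/ln(1+r) = −ln(0.8954)/ln(1.01308) ≈ 8.500, so the balance reaches zero during payment 9.

9 payments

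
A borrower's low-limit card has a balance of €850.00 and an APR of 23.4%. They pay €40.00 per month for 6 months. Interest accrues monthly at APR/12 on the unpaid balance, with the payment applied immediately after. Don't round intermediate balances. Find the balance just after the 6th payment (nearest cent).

Monthly rate r = 23.4%/12 = 1.95% = 0.0195.
Each month: B ← B·(1+r) − €40.00.
Month 1: interest €16.57; balance after payment €826.58.
Month 2: interest €16.12; balance after payment €802.69.
Month 3: interest €15.65; balance after payment €778.35.
Month 4: interest €15.18; balance after payment €753.52.
Month 5: interest €14.69; balance after payment €728.22.
Month 6: interest €14.20; balance after payment €702.42.

€702.42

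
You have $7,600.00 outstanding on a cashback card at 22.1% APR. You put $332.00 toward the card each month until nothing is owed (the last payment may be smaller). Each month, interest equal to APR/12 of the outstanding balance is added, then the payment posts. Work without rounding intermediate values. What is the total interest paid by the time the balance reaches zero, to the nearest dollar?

$2,360

Monthly rate r = 22.1%/12 = 1.84167% = 0.0184167.
Payoff takes n = ⌈−ln(1 − rB₀/P)/ln(1+r)⌉ = ⌈30.000⌉ = 30 payments; the last is $331.86.
Total paid = 29·$332.00 + $331.86 = $9,959.86.
Total interest = total paid − principal = $9,959.86 − $7,600.00 = $2,359.86.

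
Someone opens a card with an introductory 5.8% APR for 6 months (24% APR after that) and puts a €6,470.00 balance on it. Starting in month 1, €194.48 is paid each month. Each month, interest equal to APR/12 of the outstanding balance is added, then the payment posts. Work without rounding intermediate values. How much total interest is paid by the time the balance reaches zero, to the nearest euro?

€2,837

Promo months 1–6 at r₀ = 5.8%/12 = 0.00483333; months 7+ at r₁ = 24%/12 = 0.02.
After month 6: iterate B ← B·(1+r₀) − €194.48 for 6 months → €5,478.84.
Then at r₁ with €194.48/mo: n₂ = −ln(1 − r₁·B/P)/ln(1+r₁) ≈ 41.85 → 42 more payments.
Total paid = 47·€194.48 + €166.31 = €9,306.87; interest = €9,306.87 − €6,470.00 = €2,836.87.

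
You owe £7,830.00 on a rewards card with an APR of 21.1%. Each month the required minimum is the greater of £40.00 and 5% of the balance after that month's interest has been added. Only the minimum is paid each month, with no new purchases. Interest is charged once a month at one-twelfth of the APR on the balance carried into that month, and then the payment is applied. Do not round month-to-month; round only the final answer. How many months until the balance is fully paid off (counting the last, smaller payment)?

93 months

Monthly rate r = 21.1%/12 = 1.75833% = 0.0175833.
While 5% of the post-interest balance exceeds £40.00, each month B ← (B·(1+r))·(1 − 0.05), i.e. B shrinks by the factor (1+r)·0.95 = 0.9667.
This holds for months 1–68. Entering month 69 the balance is £782.94; 5% of the post-interest balance is now below £40.00, so the flat £40.00 minimum applies from here.
From month 69 a fixed £40.00 at rate r clears £782.94 in 25 more payments. Total: 68 + 25 = 93 months.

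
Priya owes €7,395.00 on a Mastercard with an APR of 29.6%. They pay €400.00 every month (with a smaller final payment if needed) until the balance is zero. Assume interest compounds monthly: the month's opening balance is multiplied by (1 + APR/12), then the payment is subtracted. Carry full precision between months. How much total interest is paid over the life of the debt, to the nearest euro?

Monthly rate r = 29.6%/12 = 2.46667% = 0.0246667.
Payoff takes n = ⌈−ln(1 − rB₀/P)/ln(1+r)⌉ = ⌈24.986⌉ = 25 payments; the last is €394.62.
Total paid = 24·€400.00 + €394.62 = €9,994.62.
Total interest = total paid − principal = €9,994.62 − €7,395.00 = €2,599.62.

€2,600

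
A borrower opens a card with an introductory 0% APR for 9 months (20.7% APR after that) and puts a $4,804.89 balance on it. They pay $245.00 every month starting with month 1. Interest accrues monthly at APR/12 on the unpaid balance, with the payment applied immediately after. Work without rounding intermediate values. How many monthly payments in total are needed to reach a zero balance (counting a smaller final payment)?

21 months

Promo months 1–9 at r₀ = 0%/12 = 0; months 10+ at r₁ = 20.7%/12 = 0.01725.
After month 9 (no interest yet): B = $4,804.89 − 9·$245.00 = $2,599.89.
Then at r₁ with $245.00/mo: n₂ = −ln(1 − r₁·B/P)/ln(1+r₁) ≈ 11.82 → 12 more payments.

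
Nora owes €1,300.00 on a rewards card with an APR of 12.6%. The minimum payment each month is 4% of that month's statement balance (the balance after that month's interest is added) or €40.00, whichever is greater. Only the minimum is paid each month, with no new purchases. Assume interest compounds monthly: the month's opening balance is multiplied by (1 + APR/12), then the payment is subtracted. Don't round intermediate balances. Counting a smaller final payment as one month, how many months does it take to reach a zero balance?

Monthly rate r = 12.6%/12 = 1.05% = 0.0105.
While 4% of the post-interest balance exceeds €40.00, each month B ← (B·(1+r))·(1 − 0.04), i.e. B shrinks by the factor (1+r)·0.96 = 0.97008.
This holds for months 1–9. Entering month 10 the balance is €989.03; 4% of the post-interest balance is now below €40.00, so the flat €40.00 minimum applies from here.
From month 10 a fixed €40.00 at rate r clears €989.03 in 29 more payments. Total: 9 + 29 = 38 months.

38 months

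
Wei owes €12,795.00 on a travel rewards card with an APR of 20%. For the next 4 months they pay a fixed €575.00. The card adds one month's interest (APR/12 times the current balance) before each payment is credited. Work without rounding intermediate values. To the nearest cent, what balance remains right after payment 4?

Monthly rate r = 20%/12 = 1.66667% = 0.0166667.
Each month: B ← B·(1+r) − €575.00.
Month 1: interest €213.25; balance after payment €12,433.25.
Month 2: interest €207.22; balance after payment €12,065.47.
Month 3: interest €201.09; balance after payment €11,691.56.
Month 4: interest €194.86; balance after payment €11,311.42.

€11,311.42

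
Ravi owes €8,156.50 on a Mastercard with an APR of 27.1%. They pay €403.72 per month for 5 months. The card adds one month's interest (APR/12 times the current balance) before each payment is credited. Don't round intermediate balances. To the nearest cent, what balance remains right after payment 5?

Monthly rate r = 27.1%/12 = 2.25833% = 0.0225833.
Each month: B ← B·(1+r) − €403.72.
Month 1: interest €184.20; balance after payment €7,936.98.
Month 2: interest €179.24; balance after payment €7,712.50.
Month 3: interest €174.17; balance after payment €7,482.96.
Month 4: interest €168.99; balance after payment €7,248.23.
Month 5: interest €163.69; balance after payment €7,008.20.

€7,008.20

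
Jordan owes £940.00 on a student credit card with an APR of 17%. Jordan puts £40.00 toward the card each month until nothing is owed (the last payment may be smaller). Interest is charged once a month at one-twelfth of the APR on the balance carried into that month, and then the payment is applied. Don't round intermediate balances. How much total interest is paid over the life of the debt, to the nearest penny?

Monthly rate r = 17%/12 = 1.41667% = 0.0141667.
Payoff takes n = ⌈−ln(1 − rB₀/P)/ln(1+r)⌉ = ⌈28.779⌉ = 29 payments; the last is £31.20.
Total paid = 28·£40.00 + £31.20 = £1,151.20.
Total interest = total paid − principal = £1,151.20 − £940.00 = £211.20.

£211.20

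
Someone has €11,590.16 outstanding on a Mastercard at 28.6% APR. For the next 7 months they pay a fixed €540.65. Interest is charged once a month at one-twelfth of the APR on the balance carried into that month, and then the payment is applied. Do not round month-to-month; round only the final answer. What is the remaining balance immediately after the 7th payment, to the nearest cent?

€9,601.51

Monthly rate r = 28.6%/12 = 2.38333% = 0.0238333.
Each month: B ← B·(1+r) − €540.65.
Month 1: interest €276.23; balance after payment €11,325.74.
Month 2: interest €269.93; balance after payment €11,055.02.
Month 3: interest €263.48; balance after payment €10,777.85.
Month 4: interest €256.87; balance after payment €10,494.07.
Month 5: interest €250.11; balance after payment €10,203.53.
Month 6: interest €243.18; balance after payment €9,906.07.
Month 7: interest €236.09; balance after payment €9,601.51.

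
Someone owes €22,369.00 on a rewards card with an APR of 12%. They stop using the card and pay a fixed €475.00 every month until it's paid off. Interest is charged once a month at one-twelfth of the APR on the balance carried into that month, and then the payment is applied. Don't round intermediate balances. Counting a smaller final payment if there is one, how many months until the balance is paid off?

64 months

Monthly rate r = 12%/12 = 1% = 0.01.
Recurrence: B ← B·(1+r) − €475.00.
Month 1: interest €223.69; balance after payment €22,117.69.
Month 2: interest €221.18; balance after payment €21,863.87.
Closed form: n = −ln(1 − rB₀/P)/ln(1+r) = −ln(0.52907)/ln(1.01) ≈ 63.981, so the balance reaches zero during payment 64.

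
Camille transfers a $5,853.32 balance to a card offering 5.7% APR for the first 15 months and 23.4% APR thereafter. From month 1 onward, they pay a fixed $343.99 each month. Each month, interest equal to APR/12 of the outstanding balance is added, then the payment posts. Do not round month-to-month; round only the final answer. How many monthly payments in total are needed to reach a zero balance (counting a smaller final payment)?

18 payments

Promo months 1–15 at r₀ = 5.7%/12 = 0.00475; months 16+ at r₁ = 23.4%/12 = 0.0195.
After month 15: iterate B ← B·(1+r₀) − $343.99 for 15 months → $949.53.
Then at r₁ with $343.99/mo: n₂ = −ln(1 − r₁·B/P)/ln(1+r₁) ≈ 2.86 → 3 more payments.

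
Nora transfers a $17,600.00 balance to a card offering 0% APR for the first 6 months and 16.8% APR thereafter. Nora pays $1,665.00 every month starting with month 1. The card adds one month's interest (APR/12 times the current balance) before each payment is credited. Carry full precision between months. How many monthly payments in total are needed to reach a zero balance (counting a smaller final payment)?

Promo months 1–6 at r₀ = 0%/12 = 0; months 7+ at r₁ = 16.8%/12 = 0.014.
After month 6 (no interest yet): B = $17,600.00 − 6·$1,665.00 = $7,610.00.
Then at r₁ with $1,665.00/mo: n₂ = −ln(1 − r₁·B/P)/ln(1+r₁) ≈ 4.76 → 5 more payments.

11 payments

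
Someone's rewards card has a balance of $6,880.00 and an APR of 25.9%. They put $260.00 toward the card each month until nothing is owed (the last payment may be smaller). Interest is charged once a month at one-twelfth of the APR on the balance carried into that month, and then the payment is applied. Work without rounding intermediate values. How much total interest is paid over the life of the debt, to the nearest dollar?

Monthly rate r = 25.9%/12 = 2.15833% = 0.0215833.
Payoff takes n = ⌈−ln(1 − rB₀/P)/ln(1+r)⌉ = ⌈39.646⌉ = 40 payments; the last is $168.69.
Total paid = 39·$260.00 + $168.69 = $10,308.69.
Total interest = total paid − principal = $10,308.69 − $6,880.00 = $3,428.69.

$3,429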